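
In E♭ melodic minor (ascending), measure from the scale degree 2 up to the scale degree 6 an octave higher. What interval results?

perfect 12th

Spelling E♭ melodic minor (ascending): E♭ F G♭ A♭ B♭ C D.
That puts F below C.
Counting 12 letters and 19 half steps from F gives a perfect twelfth.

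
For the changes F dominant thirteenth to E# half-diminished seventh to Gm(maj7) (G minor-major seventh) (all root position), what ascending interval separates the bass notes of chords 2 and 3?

d3

The roots are E# and G.
From E# to G: 2 semitones over a third = diminished.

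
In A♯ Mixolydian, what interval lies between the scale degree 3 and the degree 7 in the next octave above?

A♯ mixolydian: A♯ B♯ C𝄪 D♯ E♯ F𝄪 G♯.
The scale degree 3 is C𝄪 and the scale degree 7 (up an octave) is G♯.
C𝄪 up to G♯ is 18 semitones, a half step narrower than a perfect twelfth, so the interval is diminished.

diminished twelfth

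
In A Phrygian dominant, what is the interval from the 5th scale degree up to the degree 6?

m2

Spelling A Phrygian dominant: A B♭ C♯ D E F G.
That puts E below F.
From E to F: 1 semitone over a second = minor.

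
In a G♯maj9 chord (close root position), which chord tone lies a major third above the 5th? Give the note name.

Spelling the chord: G♯-B♯-D♯-F𝄪-A♯.
The 5th is D♯. A major third above D♯ is F𝄪.
F𝄪 is the chord's 7th.

F##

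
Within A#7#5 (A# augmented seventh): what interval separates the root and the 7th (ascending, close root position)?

minor seventh

The chord tones of A#+7 are A#–C##–E##–G#.
The root is A# and the 7th is G#.
7 letter names make it a seventh; at 10 semitones (a half step narrower than major) the quality is minor.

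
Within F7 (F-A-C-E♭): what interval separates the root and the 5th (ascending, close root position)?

perfect 5th

The root is F and the 5th is C.
F up to C spans 5 letter names and 7 semitones — a perfect fifth.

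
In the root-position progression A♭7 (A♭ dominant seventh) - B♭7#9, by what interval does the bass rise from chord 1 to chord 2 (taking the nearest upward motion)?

major second

The roots are A♭ and B♭.
Counting 2 letters and 2 half steps from A♭ gives a major second.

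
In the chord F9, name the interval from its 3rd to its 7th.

Spelling the chord: F–A–C–Eb–G.
The 3rd is A and the 7th is Eb.
A up to Eb is 6 semitones, a half step narrower than a perfect fifth, so the interval is diminished.
That tritone between 3rd and 7th is what gives the dominant seventh its pull toward resolution.

diminished fifth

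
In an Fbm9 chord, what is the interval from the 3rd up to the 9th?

The chord tones of Fbm9 (Fb minor ninth) are Fb Abb Cb Ebb Gb.
That puts Abb below Gb.
Counting 7 letters and 11 half steps from Abb gives a major seventh.

M7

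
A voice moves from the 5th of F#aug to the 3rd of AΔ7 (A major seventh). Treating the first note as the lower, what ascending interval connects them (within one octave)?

diminished 8th

The 5th of F#aug is C##; the 3rd of AΔ7 (A major seventh) is C#.
C## up to C# is 11 semitones, a half step narrower than a perfect octave, so the interval is diminished.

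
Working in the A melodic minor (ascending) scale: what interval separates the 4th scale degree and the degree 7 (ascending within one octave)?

The scale runs A B C D E F♯ G♯.
That puts D below G♯.
4 letter names make it a fourth; at 6 semitones (a half step wider than perfect) the quality is augmented.

augmented 4th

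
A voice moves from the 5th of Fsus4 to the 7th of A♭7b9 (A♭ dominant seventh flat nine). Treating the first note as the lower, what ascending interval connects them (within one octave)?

Fsus4 has C as its 5th, and A♭7b9 (A♭ dominant seventh flat nine) has G♭ as its 7th.
From C to G♭: 6 semitones over a fifth = diminished.

diminished fifth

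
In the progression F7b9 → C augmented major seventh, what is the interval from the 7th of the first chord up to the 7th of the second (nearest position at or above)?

F7b9 has Eb as its 7th, and C augmented major seventh has B as its 7th.
Eb up to B is 8 semitones, a half step wider than a perfect fifth, so the interval is augmented.

augmented fifth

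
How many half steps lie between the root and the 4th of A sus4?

Asus4: A-D-E.
A to D is a perfect fourth: 5 semitones.

5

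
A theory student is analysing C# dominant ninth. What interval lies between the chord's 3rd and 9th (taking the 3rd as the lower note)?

Spelling the chord: C#–E#–G#–B–D#.
That puts E# below D#.
E# up to D# is 10 semitones, a half step narrower than a major seventh, so the interval is minor.

minor seventh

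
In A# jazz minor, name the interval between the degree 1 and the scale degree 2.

major second

The scale runs A# B# C# D# E# F## G##.
Degree 1 = A#; degree 2 = B#.
A# up to B# spans 2 letter names and 2 semitones — a major second.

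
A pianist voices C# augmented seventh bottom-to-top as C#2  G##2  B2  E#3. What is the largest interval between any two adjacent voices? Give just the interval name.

Adjacent intervals: C#2→G##2 = augmented fifth; G##2→B2 = diminished third; B2→E#3 = augmented fourth.
The largest is C#2 to G##2, an augmented fifth (8 semitones).

augmented fifth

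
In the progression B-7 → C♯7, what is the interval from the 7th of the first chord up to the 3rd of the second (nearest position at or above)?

B-7 has A as its 7th, and C♯7 has E♯ as its 3rd.
A up to E♯ is 8 semitones, a half step wider than a perfect fifth, so the interval is augmented.

augmented 5th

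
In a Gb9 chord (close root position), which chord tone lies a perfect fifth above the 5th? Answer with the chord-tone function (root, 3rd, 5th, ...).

The chord tones of Gb9 (Gb dominant ninth) are Gb Bb Db Fb Ab.
The 5th is Db. A perfect fifth above Db is Ab.
Ab is the chord's 9th.

9th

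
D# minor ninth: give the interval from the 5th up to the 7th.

Spelling the chord: D#-F#-A#-C#-E#.
5th = A#; 7th = C#.
A# up to C# is 3 semitones, a half step narrower than a major third, so the interval is minor.

minor third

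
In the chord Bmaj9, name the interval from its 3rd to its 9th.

Bmaj9: B, D#, F#, A#, C#.
3rd = D#; 9th = C#.
D# up to C# is 10 semitones, a half step narrower than a major seventh, so the interval is minor.

minor seventh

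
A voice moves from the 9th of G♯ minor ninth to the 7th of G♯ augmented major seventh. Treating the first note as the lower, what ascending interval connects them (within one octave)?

G♯ minor ninth has A♯ as its 9th, and G♯ augmented major seventh has F𝄪 as its 7th.
Counting 6 letters and 9 half steps from A♯ gives a major sixth.

major sixth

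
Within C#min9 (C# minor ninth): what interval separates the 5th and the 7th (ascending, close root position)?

m3

C#min9 is spelled C#-E-G#-B-D#.
5th = G#; 7th = B.
3 letter names make it a third; at 3 semitones (a half step narrower than major) the quality is minor.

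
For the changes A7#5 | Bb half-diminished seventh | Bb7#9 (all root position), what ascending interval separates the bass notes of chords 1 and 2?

The roots are A and Bb.
From A to Bb: 1 semitone over a second = minor.

minor second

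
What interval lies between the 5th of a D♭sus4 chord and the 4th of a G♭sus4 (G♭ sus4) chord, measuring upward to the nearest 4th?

The 5th of D♭sus4 is A♭; the 4th of G♭sus4 (G♭ sus4) is C♭.
3 letter names make it a third; at 3 semitones (a half step narrower than major) the quality is minor.

minor third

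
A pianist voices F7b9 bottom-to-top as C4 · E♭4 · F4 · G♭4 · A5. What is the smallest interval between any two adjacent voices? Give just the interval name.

minor second

Adjacent intervals: C4→E♭4 = minor third; E♭4→F4 = major second; F4→G♭4 = minor second; G♭4→A5 = augmented ninth.
The smallest is F4 to G♭4, a minor second (1 semitone).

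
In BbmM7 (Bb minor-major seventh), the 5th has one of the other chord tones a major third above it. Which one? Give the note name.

A

BbmM7 (Bb minor-major seventh): Bb, Db, F, A.
The 5th is F. A major third above F is A.
A is the chord's 7th.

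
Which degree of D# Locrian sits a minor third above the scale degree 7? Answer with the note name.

The scale is D# E F# G# A B C#.
The scale degree 7 is C#; a minor third above that is E — scale degree 2.

E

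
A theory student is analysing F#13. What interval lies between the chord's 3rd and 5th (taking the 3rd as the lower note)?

minor 3rd

F#13 is spelled F#-A#-C#-E-G#-D#.
So we need the interval from A# up to C#.
A# up to C# is 3 semitones, a half step narrower than a major third, so the interval is minor.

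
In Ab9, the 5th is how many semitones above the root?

7

Spelling the chord: Ab-C-Eb-Gb-Bb.
Ab to Eb is a perfect fifth: 7 semitones.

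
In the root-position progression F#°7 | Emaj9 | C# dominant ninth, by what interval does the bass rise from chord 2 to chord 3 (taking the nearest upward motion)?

The roots are E and C#.
Counting 6 letters and 9 half steps from E gives a major sixth.

major sixth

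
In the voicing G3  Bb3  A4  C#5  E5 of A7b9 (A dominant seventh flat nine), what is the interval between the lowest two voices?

m3

Those voices are G3 and Bb3.
G up to Bb is 3 semitones, a half step narrower than a major third, so the interval is minor.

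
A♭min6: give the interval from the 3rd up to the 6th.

The chord tones of A♭min6 are A♭-C♭-E♭-F.
That puts C♭ below F.
4 letter names make it a fourth; at 6 semitones (a half step wider than perfect) the quality is augmented.

augmented 4th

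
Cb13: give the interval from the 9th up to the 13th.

perfect fifth

Cb13 is spelled Cb Eb Gb Bbb Db Ab.
9th = Db; 13th = Ab.
Counting 5 letters and 7 half steps from Db gives a perfect fifth.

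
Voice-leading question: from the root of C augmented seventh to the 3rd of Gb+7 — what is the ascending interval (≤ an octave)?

The root of C augmented seventh is C; the 3rd of Gb+7 is Bb.
From C to Bb: 10 semitones over a seventh = minor.

minor 7th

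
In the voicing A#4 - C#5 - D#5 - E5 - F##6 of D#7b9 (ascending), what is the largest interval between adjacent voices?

Adjacent intervals: A#4→C#5 = minor third; C#5→D#5 = major second; D#5→E5 = minor second; E5→F##6 = augmented ninth.
The largest is E5 to F##6, an augmented ninth (15 semitones).

augmented ninth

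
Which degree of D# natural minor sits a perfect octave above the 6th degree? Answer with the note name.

The scale is D# E# F# G# A# B C#.
The 6th degree is B; a perfect octave above that is B — scale degree 6.

B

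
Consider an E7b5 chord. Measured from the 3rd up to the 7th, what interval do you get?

The chord tones of E7b5 (E dominant seventh flat five) are E, G♯, B♭, D.
3rd = G♯; 7th = D.
5 letter names make it a fifth; at 6 semitones (a half step narrower than perfect) the quality is diminished.
That tritone between 3rd and 7th is what gives the dominant seventh its pull toward resolution.

diminished fifth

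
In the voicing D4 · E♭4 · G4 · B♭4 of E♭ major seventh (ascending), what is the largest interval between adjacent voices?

Adjacent intervals: D4→E♭4 = minor second; E♭4→G4 = major third; G4→B♭4 = minor third.
The largest is E♭4 to G4, a major third (4 semitones).

major 3rd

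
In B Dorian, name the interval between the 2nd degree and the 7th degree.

B dorian: B C♯ D E F♯ G♯ A.
The 2nd degree is C♯ and the scale degree 7 is A.
6 letter names make it a sixth; at 8 semitones (a half step narrower than major) the quality is minor.

minor sixth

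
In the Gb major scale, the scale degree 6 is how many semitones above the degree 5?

The scale is Gb Ab Bb Cb Db Eb F.
Db up to Eb is a major second — 2 semitones.

2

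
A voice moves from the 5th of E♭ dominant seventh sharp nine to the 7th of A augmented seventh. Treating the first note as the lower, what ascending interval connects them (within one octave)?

The 5th of E♭ dominant seventh sharp nine is B♭; the 7th of A augmented seventh is G.
Counting 6 letters and 9 half steps from B♭ gives a major sixth.

major 6th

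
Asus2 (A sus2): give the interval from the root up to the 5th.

Asus2 is spelled A–B–E.
That puts A below E.
Counting 5 letters and 7 half steps from A gives a perfect fifth.

perfect fifth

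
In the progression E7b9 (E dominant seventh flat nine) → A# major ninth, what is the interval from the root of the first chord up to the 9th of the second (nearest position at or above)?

The root of E7b9 (E dominant seventh flat nine) is E; the 9th of A# major ninth is B#.
From E to B#: 8 semitones over a fifth = augmented.

augmented 5th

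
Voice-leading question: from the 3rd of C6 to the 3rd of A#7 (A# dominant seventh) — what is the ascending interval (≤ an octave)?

augmented 6th

The 3rd of C6 is E; the 3rd of A#7 (A# dominant seventh) is C##.
6 letter names make it a sixth; at 10 semitones (a half step wider than major) the quality is augmented.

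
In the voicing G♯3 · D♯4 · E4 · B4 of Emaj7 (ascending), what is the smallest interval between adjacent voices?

minor 2nd

Adjacent intervals: G♯3→D♯4 = perfect fifth; D♯4→E4 = minor second; E4→B4 = perfect fifth.
The smallest is D♯4 to E4, a minor second (1 semitone).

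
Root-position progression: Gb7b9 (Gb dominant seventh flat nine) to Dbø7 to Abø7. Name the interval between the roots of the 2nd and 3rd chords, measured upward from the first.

The roots are Db and Ab.
From Db to Ab is 7 semitones, exactly the perfect fifth.

P5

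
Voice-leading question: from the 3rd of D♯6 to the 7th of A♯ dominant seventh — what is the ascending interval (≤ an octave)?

minor 2nd

D♯6 has F𝄪 as its 3rd, and A♯ dominant seventh has G♯ as its 7th.
F𝄪 up to G♯ is 1 semitone, a half step narrower than a major second, so the interval is minor.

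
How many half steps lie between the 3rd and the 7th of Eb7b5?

6

Eb7b5 (Eb dominant seventh flat five) is spelled Eb-G-Bbb-Db.
G to Db is a diminished fifth: 6 semitones.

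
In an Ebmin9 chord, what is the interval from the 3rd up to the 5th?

The chord tones of Ebmin9 are Eb, Gb, Bb, Db, F.
So we need the interval from Gb up to Bb.
From Gb to Bb is 4 semitones, exactly the major third.

major third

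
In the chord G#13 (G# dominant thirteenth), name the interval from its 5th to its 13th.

The chord tones of G# dominant thirteenth are G# B# D# F# A# E#.
So we need the interval from D# up to E#.
Counting 9 letters and 14 half steps from D# gives a major ninth.

major ninth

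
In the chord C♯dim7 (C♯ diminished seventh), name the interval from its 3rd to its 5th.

minor 3rd

C♯dim7 is spelled C♯-E-G-B♭.
The 3rd is E and the 5th is G.
E up to G is 3 semitones, a half step narrower than a major third, so the interval is minor.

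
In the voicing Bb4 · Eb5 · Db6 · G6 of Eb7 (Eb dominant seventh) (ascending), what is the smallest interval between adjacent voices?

P4

Adjacent intervals: Bb4→Eb5 = perfect fourth; Eb5→Db6 = minor seventh; Db6→G6 = augmented fourth.
The smallest is Bb4 to Eb5, a perfect fourth (5 semitones).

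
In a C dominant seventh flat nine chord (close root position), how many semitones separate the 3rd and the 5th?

C dominant seventh flat nine is spelled C E G Bb Db.
E to G is a minor third: 3 semitones.

3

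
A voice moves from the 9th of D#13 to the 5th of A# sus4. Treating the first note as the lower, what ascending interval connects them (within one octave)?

D#13 has E# as its 9th, and A# sus4 has E# as its 5th.
From E# to E# is 0 semitones, exactly the perfect unison.

P1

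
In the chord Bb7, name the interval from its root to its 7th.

Bb7 is spelled Bb D F Ab.
The root is Bb and the 7th is Ab.
Bb up to Ab is 10 semitones, a half step narrower than a major seventh, so the interval is minor.

minor seventh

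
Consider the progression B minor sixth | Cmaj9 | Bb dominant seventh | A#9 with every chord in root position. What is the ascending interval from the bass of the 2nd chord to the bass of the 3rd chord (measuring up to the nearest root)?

The roots are C and Bb.
C up to Bb is 10 semitones, a half step narrower than a major seventh, so the interval is minor.

minor seventh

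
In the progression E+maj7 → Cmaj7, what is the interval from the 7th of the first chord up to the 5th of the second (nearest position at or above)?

E+maj7 has D# as its 7th, and Cmaj7 has G as its 5th.
4 letter names make it a fourth; at 4 semitones (a half step narrower than perfect) the quality is diminished.

diminished fourth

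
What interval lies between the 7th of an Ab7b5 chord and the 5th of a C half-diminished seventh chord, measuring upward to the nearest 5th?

P1

Ab7b5 has Gb as its 7th, and C half-diminished seventh has Gb as its 5th.
From Gb to Gb is 0 semitones, exactly the perfect unison.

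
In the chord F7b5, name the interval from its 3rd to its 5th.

diminished third

F7b5 (F dominant seventh flat five): F A C♭ E♭.
That puts A below C♭.
A up to C♭ is 2 semitones, a whole step narrower than a major third, so the interval is diminished.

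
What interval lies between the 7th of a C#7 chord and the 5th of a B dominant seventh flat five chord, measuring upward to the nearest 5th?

diminished 5th

The 7th of C#7 is B; the 5th of B dominant seventh flat five is F.
From B to F: 6 semitones over a fifth = diminished.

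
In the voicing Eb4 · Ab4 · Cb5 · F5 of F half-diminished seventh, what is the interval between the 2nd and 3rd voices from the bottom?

Those voices are Ab4 and Cb5.
From Ab to Cb: 3 semitones over a third = minor.

minor third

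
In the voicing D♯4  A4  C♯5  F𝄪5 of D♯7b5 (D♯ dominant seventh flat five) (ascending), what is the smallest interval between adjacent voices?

major third

Adjacent intervals: D♯4→A4 = diminished fifth; A4→C♯5 = major third; C♯5→F𝄪5 = augmented fourth.
The smallest is A4 to C♯5, a major third (4 semitones).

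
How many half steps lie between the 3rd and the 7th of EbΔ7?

7

EbM7: Eb-G-Bb-D.
G to D is a perfect fifth: 7 semitones.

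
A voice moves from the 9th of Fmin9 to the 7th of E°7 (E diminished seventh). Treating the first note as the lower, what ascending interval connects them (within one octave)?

diminished fifth

Fmin9 has G as its 9th, and E°7 (E diminished seventh) has D♭ as its 7th.
From G to D♭: 6 semitones over a fifth = diminished.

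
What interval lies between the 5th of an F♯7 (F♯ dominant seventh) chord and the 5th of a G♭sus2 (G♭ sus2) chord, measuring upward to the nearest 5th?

F♯7 (F♯ dominant seventh) has C♯ as its 5th, and G♭sus2 (G♭ sus2) has D♭ as its 5th.
2 letter names make it a second; at 0 semitones (a whole step narrower than major) the quality is diminished.

diminished second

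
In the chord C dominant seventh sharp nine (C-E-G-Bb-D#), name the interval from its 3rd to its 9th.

major seventh

The 3rd is E and the 9th is D#.
From E to D# is 11 semitones, exactly the major seventh.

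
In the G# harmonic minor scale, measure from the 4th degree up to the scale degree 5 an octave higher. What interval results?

M9

G# harmonic minor: G# A# B C# D# E F##.
So we need the interval from C# up to D#.
Counting 9 letters and 14 half steps from C# gives a major ninth.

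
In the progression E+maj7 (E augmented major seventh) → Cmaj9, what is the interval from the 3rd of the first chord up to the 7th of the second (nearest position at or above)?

minor third

The 3rd of E+maj7 (E augmented major seventh) is G♯; the 7th of Cmaj9 is B.
G♯ up to B is 3 semitones, a half step narrower than a major third, so the interval is minor.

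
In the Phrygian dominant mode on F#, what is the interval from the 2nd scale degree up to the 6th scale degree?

perfect 5th

The scale runs F# G A# B C# D E.
That puts G below D.
G up to D spans 5 letter names and 7 semitones — a perfect fifth.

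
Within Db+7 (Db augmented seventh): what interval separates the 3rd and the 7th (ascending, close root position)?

Db7#5 is spelled Db, F, A, Cb.
The 3rd is F and the 7th is Cb.
From F to Cb: 6 semitones over a fifth = diminished.

diminished fifth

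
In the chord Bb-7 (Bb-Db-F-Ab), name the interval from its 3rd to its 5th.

major 3rd

3rd = Db; 5th = F.
Db up to F spans 3 letter names and 4 semitones — a major third.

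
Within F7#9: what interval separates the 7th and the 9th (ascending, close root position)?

augmented third

The chord tones of F7#9 are F A C Eb G#.
So we need the interval from Eb up to G#.
From Eb to G#: 5 semitones over a third = augmented.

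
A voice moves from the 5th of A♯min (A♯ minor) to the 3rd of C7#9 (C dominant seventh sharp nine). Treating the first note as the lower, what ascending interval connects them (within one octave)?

diminished octave

The 5th of A♯min (A♯ minor) is E♯; the 3rd of C7#9 (C dominant seventh sharp nine) is E.
8 letter names make it an octave; at 11 semitones (a half step narrower than perfect) the quality is diminished.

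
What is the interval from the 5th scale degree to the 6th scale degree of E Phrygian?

The scale runs E F G A B C D.
That puts B below C.
From B to C: 1 semitone over a second = minor.

minor second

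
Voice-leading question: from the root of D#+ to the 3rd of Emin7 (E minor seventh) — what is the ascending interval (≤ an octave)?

D#+ has D# as its root, and Emin7 (E minor seventh) has G as its 3rd.
D# up to G is 4 semitones, a half step narrower than a perfect fourth, so the interval is diminished.

diminished 4th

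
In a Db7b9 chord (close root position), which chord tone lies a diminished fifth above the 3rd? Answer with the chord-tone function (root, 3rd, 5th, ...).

Spelling the chord: Db F Ab Cb Ebb.
The 3rd is F. A diminished fifth above F is Cb.
Cb is the chord's 7th.

7th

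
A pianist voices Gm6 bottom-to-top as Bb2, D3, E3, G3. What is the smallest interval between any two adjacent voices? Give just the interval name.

Adjacent intervals: Bb2→D3 = major third; D3→E3 = major second; E3→G3 = minor third.
The smallest is D3 to E3, a major second (2 semitones).

major 2nd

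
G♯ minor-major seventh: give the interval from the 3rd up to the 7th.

augmented fifth

Spelling the chord: G♯-B-D♯-F𝄪.
So we need the interval from B up to F𝄪.
5 letter names make it a fifth; at 8 semitones (a half step wider than perfect) the quality is augmented.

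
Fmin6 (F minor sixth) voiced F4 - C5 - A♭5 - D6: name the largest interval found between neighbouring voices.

minor sixth

Adjacent intervals: F4→C5 = perfect fifth; C5→A♭5 = minor sixth; A♭5→D6 = augmented fourth.
The largest is C5 to A♭5, a minor sixth (8 semitones).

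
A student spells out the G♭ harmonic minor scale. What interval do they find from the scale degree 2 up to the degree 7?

The scale runs G♭ A♭ B𝄫 C♭ D♭ E𝄫 F.
That puts A♭ below F.
Counting 6 letters and 9 half steps from A♭ gives a major sixth.

major sixth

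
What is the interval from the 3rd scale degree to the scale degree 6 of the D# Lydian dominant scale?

The scale runs D# E# F## G## A# B# C#.
3rd scale degree = F##; 6th scale degree = B#.
From F## to B# is 5 semitones, exactly the perfect fourth.

perfect fourth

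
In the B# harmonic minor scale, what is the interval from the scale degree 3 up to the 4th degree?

B# harmonic minor: B# C## D# E# F## G# A##.
That puts D# below E#.
Counting 2 letters and 2 half steps from D# gives a major second.

major second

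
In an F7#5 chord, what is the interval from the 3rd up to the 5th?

Faug7 is spelled F–A–C♯–E♭.
So we need the interval from A up to C♯.
From A to C♯ is 4 semitones, exactly the major third.

major third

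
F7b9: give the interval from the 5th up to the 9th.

diminished fifth

The chord tones of F dominant seventh flat nine are F-A-C-Eb-Gb.
So we need the interval from C up to Gb.
From C to Gb: 6 semitones over a fifth = diminished.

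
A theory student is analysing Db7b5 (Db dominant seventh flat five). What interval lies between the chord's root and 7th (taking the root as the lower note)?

Db7b5: Db-F-Abb-Cb.
So we need the interval from Db up to Cb.
Db up to Cb is 10 semitones, a half step narrower than a major seventh, so the interval is minor.

minor 7th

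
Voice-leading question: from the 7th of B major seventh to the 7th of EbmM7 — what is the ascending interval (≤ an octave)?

diminished 4th

The 7th of B major seventh is A#; the 7th of EbmM7 is D.
A# up to D is 4 semitones, a half step narrower than a perfect fourth, so the interval is diminished.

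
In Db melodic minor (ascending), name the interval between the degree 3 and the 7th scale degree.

The scale runs Db Eb Fb Gb Ab Bb C.
The degree 3 is Fb and the scale degree 7 is C.
From Fb to C: 8 semitones over a fifth = augmented.

A5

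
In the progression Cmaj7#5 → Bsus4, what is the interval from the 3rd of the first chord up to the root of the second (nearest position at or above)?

P5

Cmaj7#5 has E as its 3rd, and Bsus4 has B as its root.
Counting 5 letters and 7 half steps from E gives a perfect fifth.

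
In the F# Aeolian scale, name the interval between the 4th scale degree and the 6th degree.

The scale runs F# G# A B C# D E.
That puts B below D.
B up to D is 3 semitones, a half step narrower than a major third, so the interval is minor.

minor 3rd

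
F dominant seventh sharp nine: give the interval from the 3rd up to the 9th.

major seventh

The chord tones of F7#9 (F dominant seventh sharp nine) are F A C Eb G#.
3rd = A; 9th = G#.
Counting 7 letters and 11 half steps from A gives a major seventh.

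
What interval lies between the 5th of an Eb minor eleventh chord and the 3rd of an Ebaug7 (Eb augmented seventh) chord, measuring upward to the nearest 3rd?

The 5th of Eb minor eleventh is Bb; the 3rd of Ebaug7 (Eb augmented seventh) is G.
From Bb to G is 9 semitones, exactly the major sixth.

major 6th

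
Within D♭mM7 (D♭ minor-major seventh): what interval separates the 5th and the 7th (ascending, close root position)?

Spelling the chord: D♭–F♭–A♭–C.
That puts A♭ below C.
A♭ up to C spans 3 letter names and 4 semitones — a major third.

major third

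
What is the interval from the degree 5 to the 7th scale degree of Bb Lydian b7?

minor third

Bb lydian dominant: Bb C D E F G Ab.
Degree 5 = F; scale degree 7 = Ab.
F up to Ab is 3 semitones, a half step narrower than a major third, so the interval is minor.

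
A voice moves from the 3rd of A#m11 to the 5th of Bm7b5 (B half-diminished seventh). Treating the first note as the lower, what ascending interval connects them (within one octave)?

diminished 4th

A#m11 has C# as its 3rd, and Bm7b5 (B half-diminished seventh) has F as its 5th.
C# up to F is 4 semitones, a half step narrower than a perfect fourth, so the interval is diminished.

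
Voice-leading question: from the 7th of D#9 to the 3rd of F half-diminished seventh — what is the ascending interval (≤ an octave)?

d6

D#9 has C# as its 7th, and F half-diminished seventh has Ab as its 3rd.
C# up to Ab is 7 semitones, a whole step narrower than a major sixth, so the interval is diminished.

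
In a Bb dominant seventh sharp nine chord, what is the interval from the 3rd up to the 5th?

minor 3rd

Spelling the chord: Bb-D-F-Ab-C#.
3rd = D; 5th = F.
D up to F is 3 semitones, a half step narrower than a major third, so the interval is minor.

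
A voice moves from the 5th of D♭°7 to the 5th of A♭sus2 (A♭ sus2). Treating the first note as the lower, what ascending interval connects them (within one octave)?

D♭°7 has A𝄫 as its 5th, and A♭sus2 (A♭ sus2) has E♭ as its 5th.
From A𝄫 to E♭: 8 semitones over a fifth = augmented.

A5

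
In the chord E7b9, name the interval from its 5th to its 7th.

minor third

The chord tones of E7b9 (E dominant seventh flat nine) are E-G♯-B-D-F.
So we need the interval from B up to D.
From B to D: 3 semitones over a third = minor.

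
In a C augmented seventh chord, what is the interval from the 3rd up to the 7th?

Caug7: C–E–G♯–B♭.
That puts E below B♭.
From E to B♭: 6 semitones over a fifth = diminished.
That tritone between 3rd and 7th is what gives the dominant seventh its pull toward resolution.

diminished 5th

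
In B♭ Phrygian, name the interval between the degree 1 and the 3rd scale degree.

m3

Spelling B♭ Phrygian: B♭ C♭ D♭ E♭ F G♭ A♭.
Degree 1 = B♭; 3rd degree = D♭.
B♭ up to D♭ is 3 semitones, a half step narrower than a major third, so the interval is minor.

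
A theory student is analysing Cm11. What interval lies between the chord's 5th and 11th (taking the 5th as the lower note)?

minor seventh

Spelling the chord: C Eb G Bb D F.
The 5th is G and the 11th is F.
From G to F: 10 semitones over a seventh = minor.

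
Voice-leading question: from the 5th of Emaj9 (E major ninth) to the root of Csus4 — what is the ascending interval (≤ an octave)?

minor second

Emaj9 (E major ninth) has B as its 5th, and Csus4 has C as its root.
2 letter names make it a second; at 1 semitone (a half step narrower than major) the quality is minor.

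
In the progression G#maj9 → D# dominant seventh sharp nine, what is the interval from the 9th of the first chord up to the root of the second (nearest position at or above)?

G#maj9 has A# as its 9th, and D# dominant seventh sharp nine has D# as its root.
A# up to D# spans 4 letter names and 5 semitones — a perfect fourth.

perfect 4th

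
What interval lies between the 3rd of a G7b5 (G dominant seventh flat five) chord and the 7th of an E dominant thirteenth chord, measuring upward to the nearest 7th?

minor third

G7b5 (G dominant seventh flat five) has B as its 3rd, and E dominant thirteenth has D as its 7th.
From B to D: 3 semitones over a third = minor.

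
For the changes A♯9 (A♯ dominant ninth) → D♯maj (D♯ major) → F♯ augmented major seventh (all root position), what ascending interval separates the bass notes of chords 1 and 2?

perfect 4th

The roots are A♯ and D♯.
Counting 4 letters and 5 half steps from A♯ gives a perfect fourth.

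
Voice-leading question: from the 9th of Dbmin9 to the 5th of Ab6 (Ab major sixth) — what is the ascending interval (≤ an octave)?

Dbmin9 has Eb as its 9th, and Ab6 (Ab major sixth) has Eb as its 5th.
Counting 1 letters and 0 half steps from Eb gives a perfect unison.

perfect unison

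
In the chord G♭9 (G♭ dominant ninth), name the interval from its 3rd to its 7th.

The chord tones of G♭ dominant ninth are G♭–B♭–D♭–F♭–A♭.
3rd = B♭; 7th = F♭.
From B♭ to F♭: 6 semitones over a fifth = diminished.

diminished fifth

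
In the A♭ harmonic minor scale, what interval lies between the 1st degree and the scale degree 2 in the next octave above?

major ninth

A♭ harmonic minor: A♭ B♭ C♭ D♭ E♭ F♭ G.
So we need the interval from A♭ up to B♭.
Counting 9 letters and 14 half steps from A♭ gives a major ninth.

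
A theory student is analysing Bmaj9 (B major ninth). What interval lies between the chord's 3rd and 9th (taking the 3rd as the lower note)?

minor seventh

The chord tones of B major ninth are B–D#–F#–A#–C#.
The 3rd is D# and the 9th is C#.
D# up to C# is 10 semitones, a half step narrower than a major seventh, so the interval is minor.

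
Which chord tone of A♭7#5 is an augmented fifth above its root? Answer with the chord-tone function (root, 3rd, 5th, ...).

5th

The chord tones of A♭7#5 are A♭, C, E, G♭.
The root is A♭. An augmented fifth above A♭ is E.
E is the chord's 5th.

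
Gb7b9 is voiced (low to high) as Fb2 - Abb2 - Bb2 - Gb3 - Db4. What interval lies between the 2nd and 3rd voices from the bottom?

Those voices are Abb2 and Bb2.
Abb up to Bb is 3 semitones, a half step wider than a major second, so the interval is augmented.

augmented 2nd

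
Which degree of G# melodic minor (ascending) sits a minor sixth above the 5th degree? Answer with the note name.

B

The scale is G# A# B C# D# E# F##.
The 5th degree is D#; a minor sixth above that is B — scale degree 3.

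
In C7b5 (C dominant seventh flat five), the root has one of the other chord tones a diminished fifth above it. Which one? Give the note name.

The chord tones of C7b5 are C-E-G♭-B♭.
The root is C. A diminished fifth above C is G♭.
G♭ is the chord's 5th.

Gb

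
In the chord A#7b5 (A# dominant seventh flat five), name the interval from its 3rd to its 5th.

Spelling the chord: A#-C##-E-G#.
That puts C## below E.
3 letter names make it a third; at 2 semitones (a whole step narrower than major) the quality is diminished.

diminished third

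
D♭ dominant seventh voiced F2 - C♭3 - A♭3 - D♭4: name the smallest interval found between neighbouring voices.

perfect fourth

Adjacent intervals: F2→C♭3 = diminished fifth; C♭3→A♭3 = major sixth; A♭3→D♭4 = perfect fourth.
The smallest is A♭3 to D♭4, a perfect fourth (5 semitones).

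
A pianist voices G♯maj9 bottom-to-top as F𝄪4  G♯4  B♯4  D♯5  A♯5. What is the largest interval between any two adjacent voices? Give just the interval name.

perfect fifth

Adjacent intervals: F𝄪4→G♯4 = minor second; G♯4→B♯4 = major third; B♯4→D♯5 = minor third; D♯5→A♯5 = perfect fifth.
The largest is D♯5 to A♯5, a perfect fifth (7 semitones).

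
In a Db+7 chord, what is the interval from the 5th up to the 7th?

Db augmented seventh: Db-F-A-Cb.
5th = A; 7th = Cb.
3 letter names make it a third; at 2 semitones (a whole step narrower than major) the quality is diminished.

diminished third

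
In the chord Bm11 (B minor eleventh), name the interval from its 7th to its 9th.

major third

Bm11 (B minor eleventh) is spelled B D F♯ A C♯ E.
That puts A below C♯.
From A to C♯ is 4 semitones, exactly the major third.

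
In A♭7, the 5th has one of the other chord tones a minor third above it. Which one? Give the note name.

Gb

A♭7 (A♭ dominant seventh): A♭ C E♭ G♭.
The 5th is E♭. A minor third above E♭ is G♭.
G♭ is the chord's 7th.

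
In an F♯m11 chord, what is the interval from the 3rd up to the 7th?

F♯ minor eleventh is spelled F♯, A, C♯, E, G♯, B.
So we need the interval from A up to E.
A up to E spans 5 letter names and 7 semitones — a perfect fifth.

perfect fifth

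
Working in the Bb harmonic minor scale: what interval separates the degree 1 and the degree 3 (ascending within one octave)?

The scale runs Bb C Db Eb F Gb A.
So we need the interval from Bb up to Db.
Bb up to Db is 3 semitones, a half step narrower than a major third, so the interval is minor.

minor third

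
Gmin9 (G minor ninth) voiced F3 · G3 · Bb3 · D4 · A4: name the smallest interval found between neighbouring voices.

Adjacent intervals: F3→G3 = major second; G3→Bb3 = minor third; Bb3→D4 = major third; D4→A4 = perfect fifth.
The smallest is F3 to G3, a major second (2 semitones).

major second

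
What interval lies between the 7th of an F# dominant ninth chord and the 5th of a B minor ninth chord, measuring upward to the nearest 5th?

F# dominant ninth has E as its 7th, and B minor ninth has F# as its 5th.
E up to F# spans 2 letter names and 2 semitones — a major second.

major 2nd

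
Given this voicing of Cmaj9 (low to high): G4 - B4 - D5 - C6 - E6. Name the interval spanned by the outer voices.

major thirteenth

The outer voices are G4 and E6.
G up to E spans 13 letter names and 21 semitones — a major thirteenth.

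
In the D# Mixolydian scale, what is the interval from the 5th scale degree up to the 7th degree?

minor third

Spelling the D# Mixolydian scale: D# E# F## G# A# B# C#.
5th scale degree = A#; 7th degree = C#.
A# up to C# is 3 semitones, a half step narrower than a major third, so the interval is minor.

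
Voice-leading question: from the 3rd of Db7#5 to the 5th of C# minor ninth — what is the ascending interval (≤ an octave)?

A2

Db7#5 has F as its 3rd, and C# minor ninth has G# as its 5th.
From F to G#: 3 semitones over a second = augmented.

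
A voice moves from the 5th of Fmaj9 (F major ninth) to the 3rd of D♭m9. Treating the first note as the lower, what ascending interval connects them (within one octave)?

The 5th of Fmaj9 (F major ninth) is C; the 3rd of D♭m9 is F♭.
C up to F♭ is 4 semitones, a half step narrower than a perfect fourth, so the interval is diminished.

diminished fourth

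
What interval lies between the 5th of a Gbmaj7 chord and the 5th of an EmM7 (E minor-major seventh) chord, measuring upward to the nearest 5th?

The 5th of Gbmaj7 is Db; the 5th of EmM7 (E minor-major seventh) is B.
Db up to B is 10 semitones, a half step wider than a major sixth, so the interval is augmented.

A6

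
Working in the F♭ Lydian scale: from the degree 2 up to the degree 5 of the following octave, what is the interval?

F♭ lydian: F♭ G♭ A♭ B♭ C♭ D♭ E♭.
Degree 2 = G♭; 5th degree (up an octave) = C♭.
G♭ up to C♭ spans 11 letter names and 17 semitones — a perfect eleventh.

perfect eleventh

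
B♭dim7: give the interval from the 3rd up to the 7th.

Spelling the chord: B♭ D♭ F♭ A𝄫.
3rd = D♭; 7th = A𝄫.
D♭ up to A𝄫 is 6 semitones, a half step narrower than a perfect fifth, so the interval is diminished.

diminished 5th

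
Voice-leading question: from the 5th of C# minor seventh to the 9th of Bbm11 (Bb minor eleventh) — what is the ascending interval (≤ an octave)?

d4

C# minor seventh has G# as its 5th, and Bbm11 (Bb minor eleventh) has C as its 9th.
From G# to C: 4 semitones over a fourth = diminished.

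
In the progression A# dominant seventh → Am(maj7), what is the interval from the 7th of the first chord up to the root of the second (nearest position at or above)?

A# dominant seventh has G# as its 7th, and Am(maj7) has A as its root.
From G# to A: 1 semitone over a second = minor.

m2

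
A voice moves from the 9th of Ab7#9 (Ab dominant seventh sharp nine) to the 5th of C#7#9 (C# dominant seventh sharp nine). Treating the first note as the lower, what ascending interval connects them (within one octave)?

Ab7#9 (Ab dominant seventh sharp nine) has B as its 9th, and C#7#9 (C# dominant seventh sharp nine) has G# as its 5th.
B up to G# spans 6 letter names and 9 semitones — a major sixth.

major sixth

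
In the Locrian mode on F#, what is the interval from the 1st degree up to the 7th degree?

The scale runs F# G A B C D E.
That puts F# below E.
7 letter names make it a seventh; at 10 semitones (a half step narrower than major) the quality is minor.

minor seventh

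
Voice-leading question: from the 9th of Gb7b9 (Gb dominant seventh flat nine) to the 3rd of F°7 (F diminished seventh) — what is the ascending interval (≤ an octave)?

Gb7b9 (Gb dominant seventh flat nine) has Abb as its 9th, and F°7 (F diminished seventh) has Ab as its 3rd.
From Abb to Ab: 1 semitone over a unison = augmented.

augmented 1st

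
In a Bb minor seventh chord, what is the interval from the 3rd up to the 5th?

major third

Bb minor seventh: Bb, Db, F, Ab.
3rd = Db; 5th = F.
Db up to F spans 3 letter names and 4 semitones — a major third.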